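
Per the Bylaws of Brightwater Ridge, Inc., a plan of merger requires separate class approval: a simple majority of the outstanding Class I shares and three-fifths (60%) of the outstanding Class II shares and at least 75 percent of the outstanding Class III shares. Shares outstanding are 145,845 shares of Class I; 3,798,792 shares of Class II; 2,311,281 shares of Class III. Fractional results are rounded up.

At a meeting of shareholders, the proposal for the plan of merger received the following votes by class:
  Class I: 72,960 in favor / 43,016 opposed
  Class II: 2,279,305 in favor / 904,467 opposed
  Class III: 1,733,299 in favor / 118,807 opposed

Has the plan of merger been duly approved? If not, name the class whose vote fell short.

Class I: a majority of 145845 is 72923; 72,923 required, 72,960 in favor — approved.
Class II: 3/5 of 3798792 = 2279275.20, rounded up to 2279276; 2,279,276 required, 2,279,305 in favor — approved.
Class III: 3/4 of 2311281 = 1733460.75, rounded up to 1733461; 1,733,461 required, 1,733,299 in favor — not approved.

Not approved — the Class III shares did not give the required vote.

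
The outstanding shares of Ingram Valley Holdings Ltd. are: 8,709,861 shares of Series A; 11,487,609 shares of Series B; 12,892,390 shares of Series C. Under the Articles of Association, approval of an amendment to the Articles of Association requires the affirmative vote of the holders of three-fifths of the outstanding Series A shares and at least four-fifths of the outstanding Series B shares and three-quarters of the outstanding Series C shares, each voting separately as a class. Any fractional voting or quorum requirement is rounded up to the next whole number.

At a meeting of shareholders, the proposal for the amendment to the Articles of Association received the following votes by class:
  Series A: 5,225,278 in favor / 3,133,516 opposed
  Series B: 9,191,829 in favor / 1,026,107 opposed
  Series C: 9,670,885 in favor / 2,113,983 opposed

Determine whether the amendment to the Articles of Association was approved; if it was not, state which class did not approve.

Series A: 3/5 of 8709861 = 5225916.60, rounded up to 5225917; 5,225,917 required, 5,225,278 in favor — not approved.
Series B: 4/5 of 11487609 = 9190087.20, rounded up to 9190088; 9,190,088 required, 9,191,829 in favor — approved.
Series C: 3/4 of 12892390 = 9669292.50, rounded up to 9669293; 9,669,293 required, 9,670,885 in favor — approved.

Not approved — the Series A shares did not give the required vote.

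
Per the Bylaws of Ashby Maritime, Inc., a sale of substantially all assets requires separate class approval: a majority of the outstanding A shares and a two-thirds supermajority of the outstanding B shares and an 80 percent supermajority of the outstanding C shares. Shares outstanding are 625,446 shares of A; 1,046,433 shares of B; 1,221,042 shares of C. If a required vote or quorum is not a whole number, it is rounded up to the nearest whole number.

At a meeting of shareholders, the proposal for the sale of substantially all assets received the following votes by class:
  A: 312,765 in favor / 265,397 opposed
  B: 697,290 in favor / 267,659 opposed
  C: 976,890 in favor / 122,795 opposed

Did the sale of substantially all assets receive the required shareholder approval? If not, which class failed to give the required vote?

Not approved — the B shares did not give the required vote.

A: a majority of 625446 is 312724; 312,724 required, 312,765 in favor — approved.
B: 2/3 of 1046433 = 697622; 697,622 required, 697,290 in favor — not approved.
C: 4/5 of 1221042 = 976833.60, rounded up to 976834; 976,834 required, 976,890 in favor — approved.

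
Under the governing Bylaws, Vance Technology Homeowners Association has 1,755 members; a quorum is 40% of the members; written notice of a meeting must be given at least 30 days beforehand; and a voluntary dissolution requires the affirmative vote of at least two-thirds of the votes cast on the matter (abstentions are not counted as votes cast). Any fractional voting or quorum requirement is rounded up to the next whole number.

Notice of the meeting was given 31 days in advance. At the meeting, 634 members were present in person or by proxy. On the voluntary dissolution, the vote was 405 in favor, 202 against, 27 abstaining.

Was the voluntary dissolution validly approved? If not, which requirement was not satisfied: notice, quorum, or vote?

Notice: 31 days given; 30 required. Satisfied.
Quorum: 40% of 1,755 = 702; 634 present. Not satisfied.
Vote: requires two-thirds of the votes cast (634 − 27 abstaining = 607); 2/3 of 607 = 404.67, rounded up to 405, so 405 needed; 405 in favor. Satisfied.

Invalid — quorum requirement not satisfied.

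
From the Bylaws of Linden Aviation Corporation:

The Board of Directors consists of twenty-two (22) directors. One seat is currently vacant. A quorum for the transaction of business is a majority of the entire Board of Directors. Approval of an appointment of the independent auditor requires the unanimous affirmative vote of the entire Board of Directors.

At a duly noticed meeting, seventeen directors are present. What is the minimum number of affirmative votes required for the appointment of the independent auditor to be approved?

22

The appointment of the independent auditor requires the unanimous vote of the entire Board of Directors (22).
Unanimous means all 22.
(Only 17 can vote, so the appointment of the independent auditor cannot pass at this meeting, but the required vote is still 22.)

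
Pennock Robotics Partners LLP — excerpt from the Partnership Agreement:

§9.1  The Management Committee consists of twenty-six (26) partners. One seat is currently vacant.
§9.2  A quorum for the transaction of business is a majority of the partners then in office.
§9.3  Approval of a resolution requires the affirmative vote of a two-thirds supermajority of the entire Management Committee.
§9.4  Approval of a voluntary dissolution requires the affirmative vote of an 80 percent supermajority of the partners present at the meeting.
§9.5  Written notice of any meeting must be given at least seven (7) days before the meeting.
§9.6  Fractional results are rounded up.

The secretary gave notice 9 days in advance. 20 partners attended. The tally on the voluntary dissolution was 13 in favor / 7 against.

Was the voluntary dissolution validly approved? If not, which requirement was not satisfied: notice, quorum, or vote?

Notice: 9 days given; 7 required (9 ≥ 7). Satisfied.
Quorum: 20 present; quorum is 13. Satisfied.
Vote: the voluntary dissolution requires four-fifths of the partners present (20). 4/5 of 20 = 16, so 16 affirmative votes are needed; 13 voted in favor. Not satisfied.

Invalid — vote requirement not satisfied.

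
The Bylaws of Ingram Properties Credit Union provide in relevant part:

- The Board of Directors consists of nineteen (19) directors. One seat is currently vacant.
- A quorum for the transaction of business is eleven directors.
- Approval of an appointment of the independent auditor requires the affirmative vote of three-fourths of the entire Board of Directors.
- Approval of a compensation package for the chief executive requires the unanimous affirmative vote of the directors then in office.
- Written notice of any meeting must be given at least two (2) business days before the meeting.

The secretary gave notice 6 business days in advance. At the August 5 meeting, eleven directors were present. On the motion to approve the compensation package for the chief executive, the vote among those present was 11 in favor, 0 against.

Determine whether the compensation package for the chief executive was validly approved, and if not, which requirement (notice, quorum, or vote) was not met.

Notice: 6 business days given; 2 required (6 ≥ 2). Satisfied.
Quorum: 11 present; quorum is 11. Satisfied.
Vote: the compensation package for the chief executive requires the unanimous vote of the directors then in office (18). Unanimous means all 18, so 18 affirmative votes are needed; 11 voted in favor. Not satisfied.

Invalid — vote requirement not satisfied.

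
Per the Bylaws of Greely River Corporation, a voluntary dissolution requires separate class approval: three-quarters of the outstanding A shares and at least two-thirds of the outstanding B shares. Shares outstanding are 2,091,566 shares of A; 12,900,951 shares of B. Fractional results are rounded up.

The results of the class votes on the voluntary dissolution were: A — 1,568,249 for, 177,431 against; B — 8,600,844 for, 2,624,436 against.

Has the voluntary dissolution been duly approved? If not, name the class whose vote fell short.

A: 3/4 of 2091566 = 1568674.50, rounded up to 1568675; 1,568,675 required, 1,568,249 in favor — not approved.
B: 2/3 of 12900951 = 8600634; 8,600,634 required, 8,600,844 in favor — approved.

Not approved — the A shares did not give the required vote.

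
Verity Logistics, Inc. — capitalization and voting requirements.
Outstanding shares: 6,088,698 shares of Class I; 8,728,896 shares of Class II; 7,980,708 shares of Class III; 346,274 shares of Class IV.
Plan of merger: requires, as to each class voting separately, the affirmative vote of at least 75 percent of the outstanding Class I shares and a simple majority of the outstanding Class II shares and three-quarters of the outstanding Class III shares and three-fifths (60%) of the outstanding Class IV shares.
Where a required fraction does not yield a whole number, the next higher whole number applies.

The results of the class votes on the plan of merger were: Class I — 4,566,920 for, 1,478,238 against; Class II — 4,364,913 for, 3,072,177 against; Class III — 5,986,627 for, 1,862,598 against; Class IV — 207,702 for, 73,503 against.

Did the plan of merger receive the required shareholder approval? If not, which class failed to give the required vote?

Not approved — the Class IV shares did not give the required vote.

Class I: 3/4 of 6088698 = 4566523.50, rounded up to 4566524; 4,566,524 required, 4,566,920 in favor — approved.
Class II: a majority of 8728896 is 4364449; 4,364,449 required, 4,364,913 in favor — approved.
Class III: 3/4 of 7980708 = 5985531; 5,985,531 required, 5,986,627 in favor — approved.
Class IV: 3/5 of 346274 = 207764.40, rounded up to 207765; 207,765 required, 207,702 in favor — not approved.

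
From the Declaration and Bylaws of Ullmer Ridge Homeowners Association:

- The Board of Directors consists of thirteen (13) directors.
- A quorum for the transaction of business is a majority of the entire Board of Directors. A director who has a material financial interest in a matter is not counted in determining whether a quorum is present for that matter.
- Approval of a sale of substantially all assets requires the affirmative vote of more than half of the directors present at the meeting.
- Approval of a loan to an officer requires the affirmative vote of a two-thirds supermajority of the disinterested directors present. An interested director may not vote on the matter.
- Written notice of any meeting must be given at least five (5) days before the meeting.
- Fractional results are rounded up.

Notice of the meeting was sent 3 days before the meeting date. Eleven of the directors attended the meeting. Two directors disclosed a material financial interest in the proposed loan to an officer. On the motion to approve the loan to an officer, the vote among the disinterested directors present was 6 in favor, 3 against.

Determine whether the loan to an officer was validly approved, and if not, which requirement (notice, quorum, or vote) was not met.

Notice: 3 days given; 5 required (3 < 5). Not satisfied.
Quorum: 11 present, but the 2 interested directors do not count, leaving 9. Quorum is 7. Satisfied.
Vote: the loan to an officer requires two-thirds of the disinterested directors present (11 − 2 = 9). 2/3 of 9 = 6, so 6 affirmative votes are needed; 6 voted in favor. Satisfied.

Invalid — notice requirement not satisfied.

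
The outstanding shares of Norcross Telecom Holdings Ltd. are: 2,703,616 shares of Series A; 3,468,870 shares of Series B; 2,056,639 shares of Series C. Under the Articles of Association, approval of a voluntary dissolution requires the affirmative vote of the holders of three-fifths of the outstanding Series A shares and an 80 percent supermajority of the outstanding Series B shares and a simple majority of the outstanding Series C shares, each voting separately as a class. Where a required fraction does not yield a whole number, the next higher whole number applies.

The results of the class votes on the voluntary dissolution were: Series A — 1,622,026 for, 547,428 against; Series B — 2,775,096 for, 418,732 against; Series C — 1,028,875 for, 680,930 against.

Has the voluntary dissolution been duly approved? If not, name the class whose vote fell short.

Not approved — the Series A shares did not give the required vote.

Series A: 3/5 of 2703616 = 1622169.60, rounded up to 1622170; 1,622,170 required, 1,622,026 in favor — not approved.
Series B: 4/5 of 3468870 = 2775096; 2,775,096 required, 2,775,096 in favor — approved.
Series C: a majority of 2056639 is 1028320; 1,028,320 required, 1,028,875 in favor — approved.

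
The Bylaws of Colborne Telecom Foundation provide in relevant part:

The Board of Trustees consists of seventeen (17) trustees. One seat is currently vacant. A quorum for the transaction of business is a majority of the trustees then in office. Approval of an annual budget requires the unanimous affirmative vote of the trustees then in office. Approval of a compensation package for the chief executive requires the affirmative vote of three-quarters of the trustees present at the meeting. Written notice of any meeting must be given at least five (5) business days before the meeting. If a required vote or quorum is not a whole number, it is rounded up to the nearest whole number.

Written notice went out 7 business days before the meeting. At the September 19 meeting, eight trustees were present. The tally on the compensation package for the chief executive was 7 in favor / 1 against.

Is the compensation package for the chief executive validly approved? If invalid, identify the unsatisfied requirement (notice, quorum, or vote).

Notice: 7 business days given; 5 required (7 ≥ 5). Satisfied.
Quorum: 8 present; quorum is 9. Not satisfied.
Vote: the compensation package for the chief executive requires three-fourths of the trustees present (8). 3/4 of 8 = 6, so 6 affirmative votes are needed; 7 voted in favor. Satisfied. (Moot — without a quorum no business can be validly transacted.)

Invalid — quorum requirement not satisfied.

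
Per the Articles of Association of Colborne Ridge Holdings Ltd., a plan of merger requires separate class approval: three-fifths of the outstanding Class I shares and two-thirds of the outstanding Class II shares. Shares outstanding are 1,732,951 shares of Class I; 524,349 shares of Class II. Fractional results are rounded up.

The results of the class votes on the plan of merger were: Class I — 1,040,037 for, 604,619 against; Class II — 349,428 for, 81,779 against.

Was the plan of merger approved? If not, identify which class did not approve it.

Class I: 3/5 of 1732951 = 1039770.60, rounded up to 1039771; 1,039,771 required, 1,040,037 in favor — approved.
Class II: 2/3 of 524349 = 349566; 349,566 required, 349,428 in favor — not approved.

Not approved — the Class II shares did not give the required vote.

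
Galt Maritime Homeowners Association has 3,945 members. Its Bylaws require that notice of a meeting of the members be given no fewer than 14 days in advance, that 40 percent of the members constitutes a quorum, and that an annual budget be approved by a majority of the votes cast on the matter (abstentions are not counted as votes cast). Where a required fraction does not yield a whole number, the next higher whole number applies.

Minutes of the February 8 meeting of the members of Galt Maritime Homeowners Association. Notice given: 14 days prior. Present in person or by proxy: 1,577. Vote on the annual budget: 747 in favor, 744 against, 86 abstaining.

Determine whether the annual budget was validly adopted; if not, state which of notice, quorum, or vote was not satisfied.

Notice: 14 days given; 14 required. Satisfied.
Quorum: 40% of 3,945 = 1,578; 1,577 present. Not satisfied.
Vote: requires a majority of the votes cast (1,577 − 86 abstaining = 1,491); a majority of 1491 is 746, so 746 needed; 747 in favor. Satisfied.

Invalid — quorum requirement not satisfied.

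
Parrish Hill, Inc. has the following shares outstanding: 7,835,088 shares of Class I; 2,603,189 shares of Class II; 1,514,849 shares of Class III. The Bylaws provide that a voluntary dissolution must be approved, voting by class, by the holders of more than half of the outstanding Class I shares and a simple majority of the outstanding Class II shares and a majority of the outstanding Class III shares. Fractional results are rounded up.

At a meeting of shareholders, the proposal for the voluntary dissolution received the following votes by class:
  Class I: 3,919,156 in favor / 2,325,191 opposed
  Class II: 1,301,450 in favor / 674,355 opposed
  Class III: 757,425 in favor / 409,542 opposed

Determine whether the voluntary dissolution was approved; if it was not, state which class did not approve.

Not approved — the Class II shares did not give the required vote.

Class I: a majority of 7835088 is 3917545; 3,917,545 required, 3,919,156 in favor — approved.
Class II: a majority of 2603189 is 1301595; 1,301,595 required, 1,301,450 in favor — not approved.
Class III: a majority of 1514849 is 757425; 757,425 required, 757,425 in favor — approved.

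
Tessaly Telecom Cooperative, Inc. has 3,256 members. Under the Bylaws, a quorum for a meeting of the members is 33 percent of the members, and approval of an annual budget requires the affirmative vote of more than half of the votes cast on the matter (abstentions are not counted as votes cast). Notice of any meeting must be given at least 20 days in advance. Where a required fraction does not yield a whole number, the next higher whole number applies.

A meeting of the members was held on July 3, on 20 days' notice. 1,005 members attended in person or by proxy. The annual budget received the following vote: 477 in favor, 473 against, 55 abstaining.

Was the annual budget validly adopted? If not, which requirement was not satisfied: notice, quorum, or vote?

Notice: 20 days given; 20 required. Satisfied.
Quorum: 33% of 3,256 = 1,074.48, rounded up to 1,075; 1,005 present. Not satisfied.
Vote: requires a majority of the votes cast (1,005 − 55 abstaining = 950); a majority of 950 is 476, so 476 needed; 477 in favor. Satisfied.

Invalid — quorum requirement not satisfied.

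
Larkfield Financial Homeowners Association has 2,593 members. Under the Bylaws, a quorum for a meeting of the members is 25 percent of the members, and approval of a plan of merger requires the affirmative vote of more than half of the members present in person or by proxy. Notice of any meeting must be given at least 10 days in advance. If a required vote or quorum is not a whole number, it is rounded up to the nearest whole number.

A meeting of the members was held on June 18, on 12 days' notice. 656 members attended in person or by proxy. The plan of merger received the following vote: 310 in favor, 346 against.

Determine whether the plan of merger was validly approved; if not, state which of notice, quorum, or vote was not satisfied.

Invalid — vote requirement not satisfied.

Notice: 12 days given; 10 required. Satisfied.
Quorum: 25% of 2,593 = 648.25, rounded up to 649; 656 present. Satisfied.
Vote: requires a majority of those present (656); a majority of 656 is 329, so 329 needed; 310 in favor. Not satisfied.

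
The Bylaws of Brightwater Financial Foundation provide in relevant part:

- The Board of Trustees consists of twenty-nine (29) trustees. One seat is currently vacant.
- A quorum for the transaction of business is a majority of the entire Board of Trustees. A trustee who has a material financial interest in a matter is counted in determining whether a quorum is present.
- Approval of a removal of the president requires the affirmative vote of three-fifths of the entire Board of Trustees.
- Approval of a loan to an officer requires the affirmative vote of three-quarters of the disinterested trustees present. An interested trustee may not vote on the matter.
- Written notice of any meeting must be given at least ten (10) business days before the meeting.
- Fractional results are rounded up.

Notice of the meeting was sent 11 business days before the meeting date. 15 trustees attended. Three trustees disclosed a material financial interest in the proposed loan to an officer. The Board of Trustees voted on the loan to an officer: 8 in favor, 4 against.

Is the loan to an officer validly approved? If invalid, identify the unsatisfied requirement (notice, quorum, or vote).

Notice: 11 business days given; 10 required (11 ≥ 10). Satisfied.
Quorum: 15 present (interested trustees count toward quorum); quorum is 15. Satisfied.
Vote: the loan to an officer requires three-fourths of the disinterested trustees present (15 − 3 = 12). 3/4 of 12 = 9, so 9 affirmative votes are needed; 8 voted in favor. Not satisfied.

Invalid — vote requirement not satisfied.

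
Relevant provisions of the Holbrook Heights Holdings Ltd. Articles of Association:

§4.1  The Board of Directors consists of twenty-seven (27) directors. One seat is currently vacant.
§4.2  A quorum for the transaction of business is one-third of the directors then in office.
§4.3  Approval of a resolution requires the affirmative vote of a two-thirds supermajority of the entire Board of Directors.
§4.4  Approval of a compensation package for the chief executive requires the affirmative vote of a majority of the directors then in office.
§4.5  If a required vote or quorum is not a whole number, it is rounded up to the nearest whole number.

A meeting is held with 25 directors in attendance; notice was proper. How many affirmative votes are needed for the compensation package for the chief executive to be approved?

14

The compensation package for the chief executive requires a majority of the directors then in office (26).
A majority of 26 is 14.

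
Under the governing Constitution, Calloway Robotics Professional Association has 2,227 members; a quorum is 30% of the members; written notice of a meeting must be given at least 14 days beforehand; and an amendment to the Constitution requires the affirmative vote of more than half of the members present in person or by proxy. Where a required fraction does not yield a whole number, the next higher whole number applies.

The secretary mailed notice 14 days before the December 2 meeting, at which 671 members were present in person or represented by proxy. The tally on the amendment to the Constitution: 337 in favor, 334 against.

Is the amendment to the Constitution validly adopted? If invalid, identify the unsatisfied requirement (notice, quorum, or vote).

Notice: 14 days given; 14 required. Satisfied.
Quorum: 30% of 2,227 = 668.10, rounded up to 669; 671 present. Satisfied.
Vote: requires a majority of those present (671); a majority of 671 is 336, so 336 needed; 337 in favor. Satisfied.

Valid — all requirements satisfied.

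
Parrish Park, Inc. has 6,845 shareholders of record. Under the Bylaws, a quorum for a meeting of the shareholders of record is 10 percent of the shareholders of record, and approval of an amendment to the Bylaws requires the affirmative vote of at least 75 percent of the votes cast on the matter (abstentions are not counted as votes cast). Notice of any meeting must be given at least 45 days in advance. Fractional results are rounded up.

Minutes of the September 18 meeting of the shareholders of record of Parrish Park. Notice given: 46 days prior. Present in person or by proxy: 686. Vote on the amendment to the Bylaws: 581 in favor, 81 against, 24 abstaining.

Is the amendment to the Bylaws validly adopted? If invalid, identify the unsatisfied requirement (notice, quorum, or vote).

Notice: 46 days given; 45 required. Satisfied.
Quorum: 10% of 6,845 = 684.50, rounded up to 685; 686 present. Satisfied.
Vote: requires three-fourths of the votes cast (686 − 24 abstaining = 662); 3/4 of 662 = 496.50, rounded up to 497, so 497 needed; 581 in favor. Satisfied.

Valid — all requirements satisfied.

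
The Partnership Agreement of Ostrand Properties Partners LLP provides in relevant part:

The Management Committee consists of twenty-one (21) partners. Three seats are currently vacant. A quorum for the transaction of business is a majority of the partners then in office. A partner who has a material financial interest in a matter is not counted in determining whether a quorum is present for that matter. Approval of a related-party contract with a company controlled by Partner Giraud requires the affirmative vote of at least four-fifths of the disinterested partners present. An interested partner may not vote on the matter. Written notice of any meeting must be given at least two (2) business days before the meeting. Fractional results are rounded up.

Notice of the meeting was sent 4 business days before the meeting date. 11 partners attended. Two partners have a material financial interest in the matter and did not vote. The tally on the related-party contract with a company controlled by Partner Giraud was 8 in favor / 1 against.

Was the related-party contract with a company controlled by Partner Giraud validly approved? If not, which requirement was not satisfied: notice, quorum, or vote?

Notice: 4 business days given; 2 required (4 ≥ 2). Satisfied.
Quorum: 11 present, but the 2 interested partners do not count, leaving 9. Quorum is 10. Not satisfied.
Vote: the related-party contract with a company controlled by Partner Giraud requires four-fifths of the disinterested partners present (11 − 2 = 9). 4/5 of 9 = 7.20, rounded up to 8, so 8 affirmative votes are needed; 8 voted in favor. Satisfied. (Moot — without a quorum no business can be validly transacted.)

Invalid — quorum requirement not satisfied.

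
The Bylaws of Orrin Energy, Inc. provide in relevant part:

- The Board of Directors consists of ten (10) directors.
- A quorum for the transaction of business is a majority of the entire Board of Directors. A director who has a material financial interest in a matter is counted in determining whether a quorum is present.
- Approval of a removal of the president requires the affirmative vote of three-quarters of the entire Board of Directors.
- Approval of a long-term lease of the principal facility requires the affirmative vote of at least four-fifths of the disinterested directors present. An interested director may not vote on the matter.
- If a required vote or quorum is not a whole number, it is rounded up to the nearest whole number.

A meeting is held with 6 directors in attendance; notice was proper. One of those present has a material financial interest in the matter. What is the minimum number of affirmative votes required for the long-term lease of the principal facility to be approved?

The long-term lease of the principal facility requires four-fifths of the disinterested directors present (6 − 1 = 5).
4/5 of 5 = 4.

4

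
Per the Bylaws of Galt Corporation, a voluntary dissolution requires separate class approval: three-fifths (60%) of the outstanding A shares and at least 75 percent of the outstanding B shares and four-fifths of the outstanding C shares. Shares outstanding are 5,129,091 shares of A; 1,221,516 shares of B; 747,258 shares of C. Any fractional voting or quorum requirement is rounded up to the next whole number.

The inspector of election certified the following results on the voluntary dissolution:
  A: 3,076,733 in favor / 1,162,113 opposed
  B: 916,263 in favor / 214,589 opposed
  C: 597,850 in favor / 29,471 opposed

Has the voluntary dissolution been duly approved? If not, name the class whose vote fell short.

A: 3/5 of 5129091 = 3077454.60, rounded up to 3077455; 3,077,455 required, 3,076,733 in favor — not approved.
B: 3/4 of 1221516 = 916137; 916,137 required, 916,263 in favor — approved.
C: 4/5 of 747258 = 597806.40, rounded up to 597807; 597,807 required, 597,850 in favor — approved.

Not approved — the A shares did not give the required vote.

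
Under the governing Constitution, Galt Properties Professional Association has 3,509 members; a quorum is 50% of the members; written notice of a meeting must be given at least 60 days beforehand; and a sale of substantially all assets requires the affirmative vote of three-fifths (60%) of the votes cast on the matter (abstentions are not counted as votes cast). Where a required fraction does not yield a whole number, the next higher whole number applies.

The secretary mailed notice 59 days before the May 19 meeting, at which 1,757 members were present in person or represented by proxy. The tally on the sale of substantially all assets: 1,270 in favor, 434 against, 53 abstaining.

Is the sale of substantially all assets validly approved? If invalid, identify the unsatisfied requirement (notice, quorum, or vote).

Invalid — notice requirement not satisfied.

Notice: 59 days given; 60 required. Not satisfied.
Quorum: 50% of 3,509 = 1,754.50, rounded up to 1,755; 1,757 present. Satisfied.
Vote: requires three-fifths of the votes cast (1,757 − 53 abstaining = 1,704); 3/5 of 1704 = 1022.40, rounded up to 1023, so 1,023 needed; 1,270 in favor. Satisfied.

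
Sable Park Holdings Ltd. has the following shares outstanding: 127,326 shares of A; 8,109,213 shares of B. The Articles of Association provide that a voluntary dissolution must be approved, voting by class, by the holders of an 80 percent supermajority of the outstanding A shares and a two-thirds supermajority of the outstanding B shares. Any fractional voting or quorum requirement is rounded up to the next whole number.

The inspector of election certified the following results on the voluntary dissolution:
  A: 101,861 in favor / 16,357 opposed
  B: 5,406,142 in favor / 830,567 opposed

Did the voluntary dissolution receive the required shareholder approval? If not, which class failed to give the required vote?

Approved — every class gave the required vote.

A: 4/5 of 127326 = 101860.80, rounded up to 101861; 101,861 required, 101,861 in favor — approved.
B: 2/3 of 8109213 = 5406142; 5,406,142 required, 5,406,142 in favor — approved.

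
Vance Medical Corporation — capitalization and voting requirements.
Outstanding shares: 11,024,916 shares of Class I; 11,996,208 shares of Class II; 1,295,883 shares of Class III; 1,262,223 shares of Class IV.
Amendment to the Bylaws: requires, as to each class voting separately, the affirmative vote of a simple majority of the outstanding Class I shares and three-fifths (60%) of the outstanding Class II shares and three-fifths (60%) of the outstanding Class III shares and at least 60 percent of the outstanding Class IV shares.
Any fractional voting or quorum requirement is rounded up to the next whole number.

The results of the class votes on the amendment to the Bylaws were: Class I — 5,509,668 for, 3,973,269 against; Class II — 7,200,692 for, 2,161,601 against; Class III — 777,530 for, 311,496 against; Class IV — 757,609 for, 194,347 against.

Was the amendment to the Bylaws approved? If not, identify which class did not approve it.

Class I: a majority of 11024916 is 5512459; 5,512,459 required, 5,509,668 in favor — not approved.
Class II: 3/5 of 11996208 = 7197724.80, rounded up to 7197725; 7,197,725 required, 7,200,692 in favor — approved.
Class III: 3/5 of 1295883 = 777529.80, rounded up to 777530; 777,530 required, 777,530 in favor — approved.
Class IV: 3/5 of 1262223 = 757333.80, rounded up to 757334; 757,334 required, 757,609 in favor — approved.

Not approved — the Class I shares did not give the required vote.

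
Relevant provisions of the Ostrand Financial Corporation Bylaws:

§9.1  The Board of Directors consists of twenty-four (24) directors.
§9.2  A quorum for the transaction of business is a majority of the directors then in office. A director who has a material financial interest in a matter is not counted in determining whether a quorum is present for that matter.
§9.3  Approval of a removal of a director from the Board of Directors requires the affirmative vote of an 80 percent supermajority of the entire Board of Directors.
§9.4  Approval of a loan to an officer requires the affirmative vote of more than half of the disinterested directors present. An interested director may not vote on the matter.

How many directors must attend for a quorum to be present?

A majority of 24 is 13.

13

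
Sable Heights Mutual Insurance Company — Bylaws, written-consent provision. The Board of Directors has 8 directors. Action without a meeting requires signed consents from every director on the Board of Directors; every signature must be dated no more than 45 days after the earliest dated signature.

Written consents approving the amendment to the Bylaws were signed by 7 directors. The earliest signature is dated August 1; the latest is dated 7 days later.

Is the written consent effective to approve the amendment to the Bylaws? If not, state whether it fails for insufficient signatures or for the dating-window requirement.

Not effective — insufficient signatures.

Signatures required: the unanimous vote of 8 — unanimous means all 8, so 8 needed; 7 signed. Insufficient.
Dating window: the latest signature is 7 days after the earliest; the limit is 45 days. Within the window.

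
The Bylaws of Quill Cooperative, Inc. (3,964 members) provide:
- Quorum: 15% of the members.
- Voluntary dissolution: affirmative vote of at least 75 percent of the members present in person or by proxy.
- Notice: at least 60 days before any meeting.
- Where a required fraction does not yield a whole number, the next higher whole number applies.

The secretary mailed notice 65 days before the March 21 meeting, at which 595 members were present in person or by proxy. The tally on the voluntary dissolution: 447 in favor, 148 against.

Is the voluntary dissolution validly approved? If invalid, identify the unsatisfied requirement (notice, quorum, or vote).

Valid — all requirements satisfied.

Notice: 65 days given; 60 required. Satisfied.
Quorum: 15% of 3,964 = 594.60, rounded up to 595; 595 present. Satisfied.
Vote: requires three-fourths of those present (595); 3/4 of 595 = 446.25, rounded up to 447, so 447 needed; 447 in favor. Satisfied.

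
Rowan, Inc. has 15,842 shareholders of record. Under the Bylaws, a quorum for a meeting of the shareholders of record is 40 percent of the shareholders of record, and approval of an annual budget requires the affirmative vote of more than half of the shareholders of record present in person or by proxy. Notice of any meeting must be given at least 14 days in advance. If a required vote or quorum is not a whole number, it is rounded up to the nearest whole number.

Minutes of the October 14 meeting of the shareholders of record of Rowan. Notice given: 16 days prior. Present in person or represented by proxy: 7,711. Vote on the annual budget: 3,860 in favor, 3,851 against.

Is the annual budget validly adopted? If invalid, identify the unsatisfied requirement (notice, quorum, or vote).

Valid — all requirements satisfied.

Notice: 16 days given; 14 required. Satisfied.
Quorum: 40% of 15,842 = 6,336.80, rounded up to 6,337; 7,711 present. Satisfied.
Vote: requires a majority of those present (7,711); a majority of 7711 is 3856, so 3,856 needed; 3,860 in favor. Satisfied.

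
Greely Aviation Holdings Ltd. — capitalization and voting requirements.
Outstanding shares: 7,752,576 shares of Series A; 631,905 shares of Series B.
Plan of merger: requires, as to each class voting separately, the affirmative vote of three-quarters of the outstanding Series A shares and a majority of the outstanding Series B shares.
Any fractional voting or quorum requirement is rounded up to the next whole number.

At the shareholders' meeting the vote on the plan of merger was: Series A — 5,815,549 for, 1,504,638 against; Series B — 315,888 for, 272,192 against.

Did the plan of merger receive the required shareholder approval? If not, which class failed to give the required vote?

Not approved — the Series B shares did not give the required vote.

Series A: 3/4 of 7752576 = 5814432; 5,814,432 required, 5,815,549 in favor — approved.
Series B: a majority of 631905 is 315953; 315,953 required, 315,888 in favor — not approved.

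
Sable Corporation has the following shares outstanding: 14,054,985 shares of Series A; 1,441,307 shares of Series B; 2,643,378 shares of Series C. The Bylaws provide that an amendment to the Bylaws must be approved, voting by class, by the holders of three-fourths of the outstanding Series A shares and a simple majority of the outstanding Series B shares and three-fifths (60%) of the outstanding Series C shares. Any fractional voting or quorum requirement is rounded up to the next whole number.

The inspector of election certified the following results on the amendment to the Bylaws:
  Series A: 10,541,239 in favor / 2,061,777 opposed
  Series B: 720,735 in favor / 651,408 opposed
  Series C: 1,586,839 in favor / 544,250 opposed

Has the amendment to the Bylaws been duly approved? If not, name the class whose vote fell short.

Approved — every class gave the required vote.

Series A: 3/4 of 14054985 = 10541238.75, rounded up to 10541239; 10,541,239 required, 10,541,239 in favor — approved.
Series B: a majority of 1441307 is 720654; 720,654 required, 720,735 in favor — approved.
Series C: 3/5 of 2643378 = 1586026.80, rounded up to 1586027; 1,586,027 required, 1,586,839 in favor — approved.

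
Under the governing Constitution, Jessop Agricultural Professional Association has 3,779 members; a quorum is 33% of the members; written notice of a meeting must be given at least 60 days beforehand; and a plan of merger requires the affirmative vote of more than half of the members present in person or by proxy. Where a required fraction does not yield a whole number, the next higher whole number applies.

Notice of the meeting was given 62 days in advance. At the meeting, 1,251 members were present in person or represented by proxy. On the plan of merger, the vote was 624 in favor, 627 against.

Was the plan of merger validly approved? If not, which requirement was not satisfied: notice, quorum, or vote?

Invalid — vote requirement not satisfied.

Notice: 62 days given; 60 required. Satisfied.
Quorum: 33% of 3,779 = 1,247.07, rounded up to 1,248; 1,251 present. Satisfied.
Vote: requires a majority of those present (1,251); a majority of 1251 is 626, so 626 needed; 624 in favor. Not satisfied.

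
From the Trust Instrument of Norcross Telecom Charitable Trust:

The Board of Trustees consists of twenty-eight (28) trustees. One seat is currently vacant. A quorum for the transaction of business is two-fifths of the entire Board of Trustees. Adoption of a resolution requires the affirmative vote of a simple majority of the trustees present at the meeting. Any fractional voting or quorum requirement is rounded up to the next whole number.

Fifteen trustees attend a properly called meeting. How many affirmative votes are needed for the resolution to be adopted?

The resolution requires a majority of the trustees present (15).
A majority of 15 is 8.

8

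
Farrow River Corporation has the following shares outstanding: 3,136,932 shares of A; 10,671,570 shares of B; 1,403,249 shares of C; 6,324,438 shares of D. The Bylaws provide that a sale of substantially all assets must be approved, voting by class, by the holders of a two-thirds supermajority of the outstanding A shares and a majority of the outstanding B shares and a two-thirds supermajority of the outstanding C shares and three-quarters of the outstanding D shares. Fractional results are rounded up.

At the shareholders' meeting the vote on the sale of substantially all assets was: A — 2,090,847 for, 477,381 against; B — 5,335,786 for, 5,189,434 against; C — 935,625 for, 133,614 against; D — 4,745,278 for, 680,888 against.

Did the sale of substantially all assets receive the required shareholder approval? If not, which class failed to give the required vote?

A: 2/3 of 3136932 = 2091288; 2,091,288 required, 2,090,847 in favor — not approved.
B: a majority of 10671570 is 5335786; 5,335,786 required, 5,335,786 in favor — approved.
C: 2/3 of 1403249 = 935499.33, rounded up to 935500; 935,500 required, 935,625 in favor — approved.
D: 3/4 of 6324438 = 4743328.50, rounded up to 4743329; 4,743,329 required, 4,745,278 in favor — approved.

Not approved — the A shares did not give the required vote.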